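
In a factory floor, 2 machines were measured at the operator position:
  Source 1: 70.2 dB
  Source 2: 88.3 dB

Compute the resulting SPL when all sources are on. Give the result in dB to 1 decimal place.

Converting to relative power and adding: 10^(70.2/10) + 10^(88.3/10) = 6.866e+08.
Combined level = 10 log₁₀(6.866e+08) = 88.4 dB.

88.4 dB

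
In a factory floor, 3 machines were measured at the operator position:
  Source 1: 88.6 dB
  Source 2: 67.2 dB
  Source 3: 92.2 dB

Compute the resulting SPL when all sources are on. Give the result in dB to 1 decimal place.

93.8 dB

Converting to relative power and adding: 10^(88.6/10) + 10^(67.2/10) + 10^(92.2/10) = 2.389e+09.
L_total = 10·log₁₀(2.389e+09) = 93.8 dB.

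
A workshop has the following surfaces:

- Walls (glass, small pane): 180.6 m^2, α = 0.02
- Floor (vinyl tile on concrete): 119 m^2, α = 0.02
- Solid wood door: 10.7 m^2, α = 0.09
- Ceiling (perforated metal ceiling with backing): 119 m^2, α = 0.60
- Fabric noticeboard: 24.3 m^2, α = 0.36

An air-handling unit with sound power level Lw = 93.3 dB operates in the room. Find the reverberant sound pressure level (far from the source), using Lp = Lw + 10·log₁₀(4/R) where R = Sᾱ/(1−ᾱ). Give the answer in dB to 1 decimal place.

Σ(Sᵢαᵢ) = 180.6×0.02 + 119×0.02 + 10.7×0.09 + 119×0.60 + 24.3×0.36 = 87.103; total area S = 453.6 m^2.
ᾱ = 0.1920, so room constant R = A/(1−ᾱ) = 107.801 m^2.
Lp = Lw + 10 log₁₀(4/R) = 93.3 -14.31 = 79.0 dB.

79.0 dB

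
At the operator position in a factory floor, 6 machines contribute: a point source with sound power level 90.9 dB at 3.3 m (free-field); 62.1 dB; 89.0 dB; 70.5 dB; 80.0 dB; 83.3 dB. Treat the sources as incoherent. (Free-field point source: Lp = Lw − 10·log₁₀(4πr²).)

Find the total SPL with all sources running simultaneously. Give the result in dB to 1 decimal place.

90.5 dB

Source at 3.3 m: Lp = 90.9 − 10·log₁₀(4π·3.3²) = 90.9 − 10·log₁₀(136.848) = 69.5 dB.
Sum in the linear (power) domain: Σ 10^(Lᵢ/10) = 10^(69.5/10) + 10^(62.1/10) + 10^(89.0/10) + 10^(70.5/10) + 10^(80.0/10) + 10^(83.3/10) = 1.13e+09.
Combined level = 10 log₁₀(1.13e+09) = 90.5 dB.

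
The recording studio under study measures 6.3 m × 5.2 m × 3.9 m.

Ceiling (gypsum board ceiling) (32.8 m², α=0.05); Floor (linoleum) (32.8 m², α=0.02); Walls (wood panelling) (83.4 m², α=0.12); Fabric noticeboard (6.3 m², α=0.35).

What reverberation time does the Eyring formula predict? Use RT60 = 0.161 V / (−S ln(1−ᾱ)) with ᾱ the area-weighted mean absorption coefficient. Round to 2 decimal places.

1.35 s

Total surface area S = 32.8 + 32.8 + 83.4 + 6.3 = 155.3 m².
Absorption A = 32.8×0.05 + 32.8×0.02 + 83.4×0.12 + 6.3×0.35 = 14.509 sabins.
ᾱ = 14.509 / 155.3 = 0.0934.
−S·ln(1−ᾱ) = −155.3 × ln(1 − 0.0934) = 15.228.
V = 6.3 × 5.2 × 3.9 = 127.764 m³.
T = 0.161·V/[−S·ln(1−ᾱ)] = 0.161·127.764/15.228 = 1.35 s.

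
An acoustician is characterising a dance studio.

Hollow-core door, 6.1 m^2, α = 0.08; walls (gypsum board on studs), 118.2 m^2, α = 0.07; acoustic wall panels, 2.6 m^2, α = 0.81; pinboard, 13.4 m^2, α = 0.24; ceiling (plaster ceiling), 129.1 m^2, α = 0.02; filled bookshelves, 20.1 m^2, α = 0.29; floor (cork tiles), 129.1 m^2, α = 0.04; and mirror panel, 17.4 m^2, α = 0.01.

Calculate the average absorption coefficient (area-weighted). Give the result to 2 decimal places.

0.06

S = Σ Sᵢ = 6.1 + 118.2 + 2.6 + 13.4 + 129.1 + 20.1 + 129.1 + 17.4 = 436.0 m^2.
Weighted sum Σ Sα = 27.833.
ᾱ = 27.833 / 436.0 = 0.06.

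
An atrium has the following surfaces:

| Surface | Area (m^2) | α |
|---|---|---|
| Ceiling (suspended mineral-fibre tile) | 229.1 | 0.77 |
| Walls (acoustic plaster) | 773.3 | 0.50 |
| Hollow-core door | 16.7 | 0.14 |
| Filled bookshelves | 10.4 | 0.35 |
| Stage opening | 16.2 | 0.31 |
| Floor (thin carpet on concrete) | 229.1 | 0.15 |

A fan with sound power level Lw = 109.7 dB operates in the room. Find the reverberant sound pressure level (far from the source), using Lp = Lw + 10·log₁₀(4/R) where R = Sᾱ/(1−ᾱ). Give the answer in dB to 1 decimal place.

Σ(Sᵢαᵢ) = 229.1·0.77 + 773.3·0.50 + 16.7·0.14 + 10.4·0.35 + 16.2·0.31 + 229.1·0.15 = 608.422; total area S = 1274.8 m^2.
ᾱ = 0.4773, so room constant R = A/(1−ᾱ) = 1163.998 m^2.
Lp = Lw + 10 log₁₀(4/R) = 109.7 -24.64 = 85.1 dB.

85.1 dB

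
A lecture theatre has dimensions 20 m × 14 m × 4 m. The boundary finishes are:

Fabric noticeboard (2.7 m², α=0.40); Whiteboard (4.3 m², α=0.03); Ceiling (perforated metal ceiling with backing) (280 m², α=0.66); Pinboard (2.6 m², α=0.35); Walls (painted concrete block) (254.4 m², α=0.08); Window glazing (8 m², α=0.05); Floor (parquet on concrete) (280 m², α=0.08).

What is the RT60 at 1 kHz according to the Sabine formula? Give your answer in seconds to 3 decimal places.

0.784 sec

Summing Sᵢαᵢ: 1.080 + 0.129 + 184.800 + 0.910 + 20.352 + 0.400 + 22.400 → A = 230.071 sabins.
Room volume: 1120 m³.
T = 0.161 V/A = 0.161·1120/230.071 = 0.784 s.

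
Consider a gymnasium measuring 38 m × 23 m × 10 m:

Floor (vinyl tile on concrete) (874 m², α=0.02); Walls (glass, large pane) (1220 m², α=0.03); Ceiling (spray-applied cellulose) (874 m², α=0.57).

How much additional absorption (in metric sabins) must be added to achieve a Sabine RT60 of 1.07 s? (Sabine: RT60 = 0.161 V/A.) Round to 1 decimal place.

Total absorption A₁ = 874×0.02 + 1220×0.03 + 874×0.57
  = 17.480 + 36.600 + 498.180 = 552.260 m² sabins.
For T = 1.07 s, need A₂ = 0.161·V/T = 0.161·8740/1.07 = 1315.084 sabins.
Additional absorption ΔA = 1315.084 − 552.260 = 762.8 sabins.

762.8 sabins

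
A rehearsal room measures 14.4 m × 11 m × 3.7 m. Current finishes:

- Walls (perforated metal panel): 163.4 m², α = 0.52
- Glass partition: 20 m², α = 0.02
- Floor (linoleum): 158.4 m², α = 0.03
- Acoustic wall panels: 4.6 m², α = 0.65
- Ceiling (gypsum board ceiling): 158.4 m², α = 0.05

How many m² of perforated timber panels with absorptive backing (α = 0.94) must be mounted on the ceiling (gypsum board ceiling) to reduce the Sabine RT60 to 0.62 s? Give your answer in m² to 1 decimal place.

Equivalent absorption area: A₁ = 163.4·0.52 + 20·0.02 + 158.4·0.03 + 4.6·0.65 + 158.4·0.05 = 101.030 m².
Required A₂ = 0.161·586.08/0.62 = 152.192 sabins.
ΔA needed = 152.192 − 101.030 = 51.162 sabins.
Each m² of panel replacing the ceiling (gypsum board ceiling) adds (0.94 − 0.05) = 0.89 sabins.
Area = ΔA/Δα = 51.162/0.89 = 57.5 m².

57.5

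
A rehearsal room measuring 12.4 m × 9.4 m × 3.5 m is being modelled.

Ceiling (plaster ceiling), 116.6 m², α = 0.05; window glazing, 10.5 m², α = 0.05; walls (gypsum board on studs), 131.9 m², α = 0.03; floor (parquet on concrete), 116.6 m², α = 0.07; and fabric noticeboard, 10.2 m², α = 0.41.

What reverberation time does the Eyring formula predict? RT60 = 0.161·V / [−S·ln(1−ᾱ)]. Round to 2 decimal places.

Total surface area S = 116.6 + 10.5 + 131.9 + 116.6 + 10.2 = 385.8 m².
Σ(Sᵢαᵢ) = 116.6·0.05 + 10.5·0.05 + 131.9·0.03 + 116.6·0.07 + 10.2·0.41 = 22.656.
Mean coefficient ᾱ = A/S = 0.0587.
−S·ln(1−ᾱ) = −385.8 × ln(1 − 0.0587) = 23.338.
V = 12.4 × 9.4 × 3.5 = 407.96 m³.
T = 0.161·V/[−S·ln(1−ᾱ)] = 0.161·407.96/23.338 = 2.81 s.

2.81 s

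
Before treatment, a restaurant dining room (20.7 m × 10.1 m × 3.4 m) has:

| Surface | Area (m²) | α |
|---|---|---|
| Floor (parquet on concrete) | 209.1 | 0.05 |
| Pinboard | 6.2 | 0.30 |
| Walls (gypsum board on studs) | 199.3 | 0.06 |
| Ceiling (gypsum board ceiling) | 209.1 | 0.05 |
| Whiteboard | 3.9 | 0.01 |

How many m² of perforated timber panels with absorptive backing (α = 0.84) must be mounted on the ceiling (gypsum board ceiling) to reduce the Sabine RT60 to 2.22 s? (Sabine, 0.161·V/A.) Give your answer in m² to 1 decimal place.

21.2

Summing Sᵢαᵢ: 10.455 + 1.860 + 11.958 + 10.455 + 0.039 → A₁ = 34.767 sabins.
Required A₂ = 0.161·710.838/2.22 = 51.552 sabins.
Absorption to add: 51.552 − 34.767 = 16.785 sabins.
Net gain per m²: Δα = 0.84 − 0.05 = 0.79.
Panel area = 16.785 / 0.79 = 21.2 m².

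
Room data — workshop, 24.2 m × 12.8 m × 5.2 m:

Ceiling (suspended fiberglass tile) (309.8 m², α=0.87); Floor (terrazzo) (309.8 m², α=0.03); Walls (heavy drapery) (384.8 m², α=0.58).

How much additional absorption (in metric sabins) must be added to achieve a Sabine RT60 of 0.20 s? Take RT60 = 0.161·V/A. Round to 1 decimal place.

794.7 sabins

Equivalent absorption area: A₁ = 309.8×0.87 + 309.8×0.03 + 384.8×0.58 = 502.004 m².
For T = 0.20 s, need A₂ = 0.161·V/T = 0.161·1610.752/0.20 = 1296.655 sabins.
Shortfall: 1296.655 − 502.004 = 794.7 sabins.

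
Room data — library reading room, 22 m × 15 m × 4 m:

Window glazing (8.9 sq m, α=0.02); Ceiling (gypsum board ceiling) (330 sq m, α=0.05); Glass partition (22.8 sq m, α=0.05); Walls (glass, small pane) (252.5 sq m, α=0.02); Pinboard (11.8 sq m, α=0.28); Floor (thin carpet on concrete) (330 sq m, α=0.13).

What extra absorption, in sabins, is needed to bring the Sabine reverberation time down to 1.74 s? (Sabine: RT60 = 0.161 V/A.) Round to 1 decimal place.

53.1 sabins

Equivalent absorption area: A₁ = 8.9×0.02 + 330×0.05 + 22.8×0.05 + 252.5×0.02 + 11.8×0.28 + 330×0.13 = 69.072 sq m.
Target A₂ = 0.161·1320/1.74 = 122.138 sabins (V = 1320 m³).
Additional absorption ΔA = 122.138 − 69.072 = 53.1 sabins.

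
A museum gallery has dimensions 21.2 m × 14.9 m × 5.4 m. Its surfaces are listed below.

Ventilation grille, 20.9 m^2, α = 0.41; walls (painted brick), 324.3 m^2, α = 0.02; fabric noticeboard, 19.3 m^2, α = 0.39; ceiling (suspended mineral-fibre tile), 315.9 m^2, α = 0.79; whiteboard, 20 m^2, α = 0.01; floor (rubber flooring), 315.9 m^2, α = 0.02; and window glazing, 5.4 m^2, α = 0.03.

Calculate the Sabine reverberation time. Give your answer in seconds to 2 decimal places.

Total absorption A = 20.9·0.41 + 324.3·0.02 + 19.3·0.39 + 315.9·0.79 + 20·0.01 + 315.9·0.02 + 5.4·0.03
  = 8.569 + 6.486 + 7.527 + 249.561 + 0.200 + 6.318 + 0.162 = 278.823 m^2 sabins.
Room volume: 1705.752 m³.
RT60 = 0.161 · V / A = 0.161 × 1705.752 / 278.823 = 0.98 s.

0.98 s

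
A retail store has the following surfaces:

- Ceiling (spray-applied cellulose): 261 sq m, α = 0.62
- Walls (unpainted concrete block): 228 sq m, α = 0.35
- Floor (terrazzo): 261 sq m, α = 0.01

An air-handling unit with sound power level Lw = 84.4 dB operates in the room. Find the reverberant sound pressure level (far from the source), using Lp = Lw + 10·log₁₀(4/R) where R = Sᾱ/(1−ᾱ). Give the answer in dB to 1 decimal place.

Σ(Sᵢαᵢ) = 261·0.62 + 228·0.35 + 261·0.01 = 244.230; total area S = 750.0 sq m.
ᾱ = 0.3256, so room constant R = A/(1−ᾱ) = 362.144 sq m.
Lp = 84.4 + 10·log₁₀(4/362.144) = 84.4 + (-19.57) = 64.8 dB.

64.8 dB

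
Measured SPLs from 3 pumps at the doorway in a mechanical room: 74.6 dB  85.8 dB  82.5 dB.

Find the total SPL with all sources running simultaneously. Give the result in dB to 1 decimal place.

Sum in the linear (power) domain: Σ 10^(Lᵢ/10) = 10^(74.6/10) + 10^(85.8/10) + 10^(82.5/10) = 5.869e+08.
Back to dB: 10·log₁₀ Σ = 87.7 dB.

87.7 dB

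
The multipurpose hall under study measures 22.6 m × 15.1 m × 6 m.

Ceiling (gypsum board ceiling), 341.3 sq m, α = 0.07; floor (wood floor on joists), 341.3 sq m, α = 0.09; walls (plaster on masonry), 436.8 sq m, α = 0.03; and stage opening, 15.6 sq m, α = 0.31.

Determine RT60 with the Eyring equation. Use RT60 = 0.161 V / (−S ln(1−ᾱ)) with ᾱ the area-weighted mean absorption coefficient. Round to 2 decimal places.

4.40 s

Total surface area S = 341.3 + 341.3 + 436.8 + 15.6 = 1135.0 sq m.
Absorption A = 341.3×0.07 + 341.3×0.09 + 436.8×0.03 + 15.6×0.31 = 72.548 sabins.
Mean coefficient ᾱ = A/S = 0.0639.
Eyring denominator: −S ln(1−ᾱ) = 74.947.
V = 22.6 × 15.1 × 6 = 2047.56 m³.
RT60 = 0.161 × 2047.56 / 74.947 = 4.40 s.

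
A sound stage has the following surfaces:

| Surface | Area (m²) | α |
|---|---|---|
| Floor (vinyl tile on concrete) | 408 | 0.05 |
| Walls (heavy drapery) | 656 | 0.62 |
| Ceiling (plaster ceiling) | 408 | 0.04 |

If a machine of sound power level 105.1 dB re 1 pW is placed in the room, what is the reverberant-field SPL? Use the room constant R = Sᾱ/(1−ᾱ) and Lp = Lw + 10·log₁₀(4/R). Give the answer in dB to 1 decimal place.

83.1 dB

A = 443.440 sabins; S = 1472.0 m².
ᾱ = 443.440/1472.0 = 0.3013; R = Sᾱ/(1−ᾱ) = 443.440/(1−0.3013) = 634.664 m².
Lp = 105.1 + 10·log₁₀(4/634.664) = 105.1 + (-22.00) = 83.1 dB.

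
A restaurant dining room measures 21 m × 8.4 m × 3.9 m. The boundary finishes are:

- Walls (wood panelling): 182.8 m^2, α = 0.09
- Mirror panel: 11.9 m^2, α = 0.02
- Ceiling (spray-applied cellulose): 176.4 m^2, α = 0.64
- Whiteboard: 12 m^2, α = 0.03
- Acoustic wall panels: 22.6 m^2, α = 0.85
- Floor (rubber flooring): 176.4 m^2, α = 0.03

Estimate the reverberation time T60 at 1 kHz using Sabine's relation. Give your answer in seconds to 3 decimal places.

0.717 s

A = Σ Sᵢαᵢ = 182.8·0.09 + 11.9·0.02 + 176.4·0.64 + 12·0.03 + 22.6·0.85 + 176.4·0.03 = 154.448 sabins.
Room volume: 687.96 m³.
Sabine: RT60 = 0.161 × 687.96 / 154.448 = 0.717 s.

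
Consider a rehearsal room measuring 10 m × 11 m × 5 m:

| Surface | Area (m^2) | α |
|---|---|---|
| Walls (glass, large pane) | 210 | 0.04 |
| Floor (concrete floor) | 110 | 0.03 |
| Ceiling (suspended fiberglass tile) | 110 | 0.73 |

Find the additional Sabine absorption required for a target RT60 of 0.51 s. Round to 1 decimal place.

81.6 sabins

Total absorption A₁ = 210×0.04 + 110×0.03 + 110×0.73
  = 8.400 + 3.300 + 80.300 = 92.000 m^2 sabins.
V = 550 m³. Required absorption A₂ = 0.161 × 550 / 0.51 = 173.627 sabins.
Additional absorption ΔA = 173.627 − 92.000 = 81.6 sabins.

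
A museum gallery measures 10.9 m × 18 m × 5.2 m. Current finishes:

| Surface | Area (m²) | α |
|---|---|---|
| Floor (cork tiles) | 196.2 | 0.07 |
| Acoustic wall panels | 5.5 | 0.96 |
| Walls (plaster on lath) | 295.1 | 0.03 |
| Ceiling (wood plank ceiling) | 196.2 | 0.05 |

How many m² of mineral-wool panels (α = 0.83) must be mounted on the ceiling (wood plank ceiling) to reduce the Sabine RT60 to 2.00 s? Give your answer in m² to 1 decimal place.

Total absorption A₁ = 196.2·0.07 + 5.5·0.96 + 295.1·0.03 + 196.2·0.05
  = 13.734 + 5.280 + 8.853 + 9.810 = 37.677 m² sabins.
Required A₂ = 0.161·1020.24/2.00 = 82.129 sabins.
ΔA needed = 82.129 − 37.677 = 44.452 sabins.
Each m² of panel replacing the ceiling (wood plank ceiling) adds (0.83 − 0.05) = 0.78 sabins.
Panel area = 44.452 / 0.78 = 57.0 m².

57.0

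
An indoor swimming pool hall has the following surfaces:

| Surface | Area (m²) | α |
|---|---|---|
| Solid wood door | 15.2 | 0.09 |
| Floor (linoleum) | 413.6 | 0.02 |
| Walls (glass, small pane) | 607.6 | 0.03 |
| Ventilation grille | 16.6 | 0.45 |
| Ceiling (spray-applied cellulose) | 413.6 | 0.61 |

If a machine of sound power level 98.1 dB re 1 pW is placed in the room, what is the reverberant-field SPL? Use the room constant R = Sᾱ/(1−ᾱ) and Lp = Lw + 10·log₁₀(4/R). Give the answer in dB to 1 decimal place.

Σ(Sᵢαᵢ) = 15.2·0.09 + 413.6·0.02 + 607.6·0.03 + 16.6·0.45 + 413.6·0.61 = 287.634; total area S = 1466.6 m².
ᾱ = 287.634/1466.6 = 0.1961; R = Sᾱ/(1−ᾱ) = 287.634/(1−0.1961) = 357.798 m².
Lp = 98.1 + 10·log₁₀(4/357.798) = 98.1 + (-19.52) = 78.6 dB.

78.6 dB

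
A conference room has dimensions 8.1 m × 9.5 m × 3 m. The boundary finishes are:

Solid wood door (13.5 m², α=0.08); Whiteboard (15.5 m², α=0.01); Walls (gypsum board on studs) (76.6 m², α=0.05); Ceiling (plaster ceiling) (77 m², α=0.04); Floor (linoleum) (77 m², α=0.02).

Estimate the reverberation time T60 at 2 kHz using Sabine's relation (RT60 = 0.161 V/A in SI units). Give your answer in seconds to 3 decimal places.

3.838 s

Summing Sᵢαᵢ: 1.080 + 0.155 + 3.830 + 3.080 + 1.540 → A = 9.685 sabins.
Room volume: 230.85 m³.
RT60 = 0.161 · V / A = 0.161 × 230.85 / 9.685 = 3.838 s.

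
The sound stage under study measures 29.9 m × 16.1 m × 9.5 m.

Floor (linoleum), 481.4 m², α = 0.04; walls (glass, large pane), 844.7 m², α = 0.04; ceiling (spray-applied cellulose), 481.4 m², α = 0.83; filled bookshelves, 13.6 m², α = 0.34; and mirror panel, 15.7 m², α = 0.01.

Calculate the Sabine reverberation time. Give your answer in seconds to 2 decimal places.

1.61 s

Equivalent absorption area: A = 481.4·0.04 + 844.7·0.04 + 481.4·0.83 + 13.6·0.34 + 15.7·0.01 = 457.387 m².
Room volume: 4573.205 m³.
T = 0.161 V/A = 0.161·4573.205/457.387 = 1.61 s.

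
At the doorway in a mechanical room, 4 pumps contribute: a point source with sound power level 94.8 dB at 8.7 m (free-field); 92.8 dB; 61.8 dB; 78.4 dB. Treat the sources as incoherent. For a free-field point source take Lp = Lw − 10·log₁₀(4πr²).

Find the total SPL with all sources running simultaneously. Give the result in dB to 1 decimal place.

93.0 dB

Source at 8.7 m: Lp = 94.8 − 10·log₁₀(4π·8.7²) = 94.8 − 10·log₁₀(951.149) = 65.0 dB.
Σ 10^(Lᵢ/10) = 1.979e+09.
Back to dB: 10·log₁₀ Σ = 93.0 dB.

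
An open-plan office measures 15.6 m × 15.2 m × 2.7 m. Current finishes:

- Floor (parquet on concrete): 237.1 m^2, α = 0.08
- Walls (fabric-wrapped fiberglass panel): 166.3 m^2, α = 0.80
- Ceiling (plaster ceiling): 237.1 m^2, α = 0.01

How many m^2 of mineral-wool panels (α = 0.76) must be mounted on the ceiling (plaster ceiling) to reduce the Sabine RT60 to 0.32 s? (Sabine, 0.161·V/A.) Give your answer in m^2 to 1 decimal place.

223.6

Summing Sᵢαᵢ: 18.968 + 133.040 + 2.371 → A₁ = 154.379 sabins.
V = 640.224 m³. Target absorption A₂ = 0.161 × 640.224 / 0.32 = 322.113 sabins.
ΔA needed = 322.113 − 154.379 = 167.734 sabins.
Net gain per m^2: Δα = 0.76 − 0.01 = 0.75.
Area = ΔA/Δα = 167.734/0.75 = 223.6 m^2.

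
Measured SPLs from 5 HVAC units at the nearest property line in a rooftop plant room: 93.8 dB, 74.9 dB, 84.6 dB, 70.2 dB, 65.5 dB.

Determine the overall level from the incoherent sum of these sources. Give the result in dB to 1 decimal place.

94.4 dB

Σ 10^(Lᵢ/10) = 2.732e+09.
L_total = 10·log₁₀(2.732e+09) = 94.4 dB.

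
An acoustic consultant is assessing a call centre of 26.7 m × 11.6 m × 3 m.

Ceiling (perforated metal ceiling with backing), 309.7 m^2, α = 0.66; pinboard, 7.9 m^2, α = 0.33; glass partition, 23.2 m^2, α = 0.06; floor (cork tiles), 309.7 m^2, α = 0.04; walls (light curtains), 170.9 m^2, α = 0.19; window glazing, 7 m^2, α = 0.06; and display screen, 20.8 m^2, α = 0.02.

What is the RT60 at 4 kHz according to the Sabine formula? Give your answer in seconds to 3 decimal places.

0.589 seconds

A = Σ Sᵢαᵢ = 309.7*0.66 + 7.9*0.33 + 23.2*0.06 + 309.7*0.04 + 170.9*0.19 + 7*0.06 + 20.8*0.02 = 254.096 sabins.
V = 26.7·11.6·3 = 929.16 m³.
T = 0.161 V/A = 0.161·929.16/254.096 = 0.589 s.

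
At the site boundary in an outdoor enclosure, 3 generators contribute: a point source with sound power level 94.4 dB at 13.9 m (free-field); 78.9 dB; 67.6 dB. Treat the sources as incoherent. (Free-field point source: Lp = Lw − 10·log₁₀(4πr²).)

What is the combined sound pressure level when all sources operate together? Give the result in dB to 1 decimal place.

Source at 13.9 m: Lp = 94.4 − 10·log₁₀(4π·13.9²) = 94.4 − 10·log₁₀(2427.948) = 60.5 dB.
Sum in the linear (power) domain: Σ 10^(Lᵢ/10) = 10^(60.5/10) + 10^(78.9/10) + 10^(67.6/10) = 8.45e+07.
Back to dB: 10·log₁₀ Σ = 79.3 dB.

79.3 dB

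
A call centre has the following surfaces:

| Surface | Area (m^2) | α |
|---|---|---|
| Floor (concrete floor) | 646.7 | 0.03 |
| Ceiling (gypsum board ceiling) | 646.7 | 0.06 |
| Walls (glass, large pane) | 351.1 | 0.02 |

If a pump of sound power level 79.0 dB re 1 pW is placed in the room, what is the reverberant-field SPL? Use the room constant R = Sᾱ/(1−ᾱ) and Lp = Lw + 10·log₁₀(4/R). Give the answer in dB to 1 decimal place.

66.7 dB

Σ(Sᵢαᵢ) = 646.7·0.03 + 646.7·0.06 + 351.1·0.02 = 65.225; total area S = 1644.5 m^2.
ᾱ = 65.225/1644.5 = 0.0397; R = Sᾱ/(1−ᾱ) = 65.225/(1−0.0397) = 67.921 m^2.
Lp = 79.0 + 10·log₁₀(4/67.921) = 79.0 + (-12.30) = 66.7 dB.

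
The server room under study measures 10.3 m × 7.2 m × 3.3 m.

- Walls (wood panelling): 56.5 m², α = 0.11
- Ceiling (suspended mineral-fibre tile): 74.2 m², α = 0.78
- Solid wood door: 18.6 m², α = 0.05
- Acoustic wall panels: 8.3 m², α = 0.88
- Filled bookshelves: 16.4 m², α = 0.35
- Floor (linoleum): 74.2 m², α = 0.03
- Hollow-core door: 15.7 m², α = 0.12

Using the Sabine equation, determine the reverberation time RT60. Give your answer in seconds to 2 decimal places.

0.48 s

A = Σ Sᵢαᵢ = 56.5×0.11 + 74.2×0.78 + 18.6×0.05 + 8.3×0.88 + 16.4×0.35 + 74.2×0.03 + 15.7×0.12 = 82.175 sabins.
Volume V = 10.3 × 7.2 × 3.3 = 244.728 m³.
Sabine: RT60 = 0.161 × 244.728 / 82.175 = 0.48 s.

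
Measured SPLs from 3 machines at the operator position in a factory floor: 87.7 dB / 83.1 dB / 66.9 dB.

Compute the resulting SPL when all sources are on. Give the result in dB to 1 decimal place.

Σ 10^(Lᵢ/10) = 7.979e+08.
Back to dB: 10·log₁₀ Σ = 89.0 dB.

89.0 dB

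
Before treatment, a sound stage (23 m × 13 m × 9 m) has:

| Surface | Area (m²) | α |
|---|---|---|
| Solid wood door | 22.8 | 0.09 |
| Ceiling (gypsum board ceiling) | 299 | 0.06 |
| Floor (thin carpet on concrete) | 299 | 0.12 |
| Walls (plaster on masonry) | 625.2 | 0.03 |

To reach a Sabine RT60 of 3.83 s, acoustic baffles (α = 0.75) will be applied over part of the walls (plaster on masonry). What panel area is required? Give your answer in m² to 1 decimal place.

53.5

Equivalent absorption area: A₁ = 22.8*0.09 + 299*0.06 + 299*0.12 + 625.2*0.03 = 74.628 m².
Required A₂ = 0.161·2691/3.83 = 113.120 sabins.
Absorption to add: 113.120 − 74.628 = 38.492 sabins.
Each m² of panel replacing the walls (plaster on masonry) adds (0.75 − 0.03) = 0.72 sabins.
Area = ΔA/Δα = 38.492/0.72 = 53.5 m².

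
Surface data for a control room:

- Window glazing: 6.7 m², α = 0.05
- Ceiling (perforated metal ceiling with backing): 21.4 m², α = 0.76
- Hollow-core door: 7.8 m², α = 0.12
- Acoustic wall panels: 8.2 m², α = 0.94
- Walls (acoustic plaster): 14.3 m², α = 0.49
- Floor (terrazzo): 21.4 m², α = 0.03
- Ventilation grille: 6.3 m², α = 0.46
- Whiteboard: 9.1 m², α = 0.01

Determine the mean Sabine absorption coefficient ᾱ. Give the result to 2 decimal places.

0.38

S = Σ Sᵢ = 6.7 + 21.4 + 7.8 + 8.2 + 14.3 + 21.4 + 6.3 + 9.1 = 95.2 m².
Weighted sum Σ Sα = 35.881.
ᾱ = A/S = 0.38.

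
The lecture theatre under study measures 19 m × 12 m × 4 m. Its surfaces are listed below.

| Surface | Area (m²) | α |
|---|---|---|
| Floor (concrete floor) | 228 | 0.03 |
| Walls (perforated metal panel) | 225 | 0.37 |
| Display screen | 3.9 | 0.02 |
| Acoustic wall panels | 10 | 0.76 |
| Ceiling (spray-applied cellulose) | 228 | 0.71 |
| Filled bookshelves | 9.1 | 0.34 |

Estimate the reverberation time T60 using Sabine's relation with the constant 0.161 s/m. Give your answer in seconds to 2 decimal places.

A = Σ Sᵢαᵢ = 228·0.03 + 225·0.37 + 3.9·0.02 + 10·0.76 + 228·0.71 + 9.1·0.34 = 262.742 sabins.
Room volume: 912 m³.
RT60 = 0.161 · V / A = 0.161 × 912 / 262.742 = 0.56 s.

0.56 s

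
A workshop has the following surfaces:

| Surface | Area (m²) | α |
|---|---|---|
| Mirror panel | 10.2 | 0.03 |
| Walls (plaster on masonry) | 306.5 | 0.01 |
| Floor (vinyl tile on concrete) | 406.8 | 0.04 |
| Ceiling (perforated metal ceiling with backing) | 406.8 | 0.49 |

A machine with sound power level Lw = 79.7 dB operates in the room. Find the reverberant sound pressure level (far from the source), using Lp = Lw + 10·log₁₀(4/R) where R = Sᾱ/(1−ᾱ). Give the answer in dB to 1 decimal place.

61.4 dB

Σ(Sᵢαᵢ) = 10.2×0.03 + 306.5×0.01 + 406.8×0.04 + 406.8×0.49 = 218.975; total area S = 1130.3 m².
ᾱ = 218.975/1130.3 = 0.1937; R = Sᾱ/(1−ᾱ) = 218.975/(1−0.1937) = 271.580 m².
Lp = 79.7 + 10·log₁₀(4/271.580) = 79.7 + (-18.32) = 61.4 dB.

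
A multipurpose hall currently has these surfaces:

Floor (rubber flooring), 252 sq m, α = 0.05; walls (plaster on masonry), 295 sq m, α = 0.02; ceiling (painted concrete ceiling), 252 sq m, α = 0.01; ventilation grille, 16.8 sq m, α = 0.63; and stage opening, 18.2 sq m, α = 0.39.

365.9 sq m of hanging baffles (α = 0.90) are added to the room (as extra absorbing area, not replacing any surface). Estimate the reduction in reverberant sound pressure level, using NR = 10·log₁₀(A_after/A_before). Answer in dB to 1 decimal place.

9.8 dB

A_before = Σ Sᵢαᵢ = 252×0.05 + 295×0.02 + 252×0.01 + 16.8×0.63 + 18.2×0.39 = 38.702 sabins.
Added absorption = 365.9 × 0.90 = 329.310 sabins.
New total A_after = 368.012 sabins.
NR = 10·log₁₀(368.012/38.702) = 9.8 dB.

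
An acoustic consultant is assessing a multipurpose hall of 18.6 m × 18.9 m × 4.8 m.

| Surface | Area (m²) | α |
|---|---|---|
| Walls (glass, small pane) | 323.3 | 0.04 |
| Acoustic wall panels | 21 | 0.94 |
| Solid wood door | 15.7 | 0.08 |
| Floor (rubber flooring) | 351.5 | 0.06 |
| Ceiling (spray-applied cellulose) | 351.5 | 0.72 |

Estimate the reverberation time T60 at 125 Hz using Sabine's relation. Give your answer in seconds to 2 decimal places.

A = Σ Sᵢαᵢ = 323.3×0.04 + 21×0.94 + 15.7×0.08 + 351.5×0.06 + 351.5×0.72 = 308.098 sabins.
Volume V = 18.6 × 18.9 × 4.8 = 1687.392 m³.
T = 0.161 V/A = 0.161·1687.392/308.098 = 0.88 s.

0.88 seconds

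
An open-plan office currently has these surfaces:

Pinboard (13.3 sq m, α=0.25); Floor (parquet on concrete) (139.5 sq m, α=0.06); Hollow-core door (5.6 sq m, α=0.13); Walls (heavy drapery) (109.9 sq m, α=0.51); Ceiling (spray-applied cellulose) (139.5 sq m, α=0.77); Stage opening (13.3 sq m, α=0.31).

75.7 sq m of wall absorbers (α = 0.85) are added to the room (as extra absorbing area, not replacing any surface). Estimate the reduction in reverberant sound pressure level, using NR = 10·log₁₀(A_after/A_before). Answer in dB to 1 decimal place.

Summing Sᵢαᵢ: 3.325 + 8.370 + 0.728 + 56.049 + 107.415 + 4.123 → A_before = 180.010 sabins.
Treatment contributes 75.7·0.85 = 64.345 sabins.
A_after = 180.010 + 64.345 = 244.355 sabins.
Reduction = 10 log₁₀(A_after/A_before) = 10 log₁₀(1.3575) = 1.3 dB.

1.3 dB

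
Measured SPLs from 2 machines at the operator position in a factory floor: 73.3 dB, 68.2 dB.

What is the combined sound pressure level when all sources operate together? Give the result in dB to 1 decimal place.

Sum in the linear (power) domain: Σ 10^(Lᵢ/10) = 10^(73.3/10) + 10^(68.2/10) = 2.799e+07.
Back to dB: 10·log₁₀ Σ = 74.5 dB.

74.5 dB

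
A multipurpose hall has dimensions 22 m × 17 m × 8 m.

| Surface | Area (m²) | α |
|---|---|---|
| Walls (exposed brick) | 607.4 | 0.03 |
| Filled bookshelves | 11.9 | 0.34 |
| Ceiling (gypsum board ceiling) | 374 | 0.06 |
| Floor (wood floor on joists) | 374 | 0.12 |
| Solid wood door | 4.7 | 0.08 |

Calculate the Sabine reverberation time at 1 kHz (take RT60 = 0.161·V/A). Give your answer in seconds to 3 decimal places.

Equivalent absorption area: A = 607.4*0.03 + 11.9*0.34 + 374*0.06 + 374*0.12 + 4.7*0.08 = 89.964 m².
Room volume: 2992 m³.
T = 0.161 V/A = 0.161·2992/89.964 = 5.354 s.

5.354 s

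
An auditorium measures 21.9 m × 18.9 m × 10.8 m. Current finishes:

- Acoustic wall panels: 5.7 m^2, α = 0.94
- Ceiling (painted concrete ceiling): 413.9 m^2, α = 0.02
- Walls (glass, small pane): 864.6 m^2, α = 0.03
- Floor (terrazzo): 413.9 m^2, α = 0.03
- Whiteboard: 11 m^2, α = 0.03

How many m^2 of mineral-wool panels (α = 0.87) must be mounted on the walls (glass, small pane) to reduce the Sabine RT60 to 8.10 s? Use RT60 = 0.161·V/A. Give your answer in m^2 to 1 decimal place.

43.5

Equivalent absorption area: A₁ = 5.7×0.94 + 413.9×0.02 + 864.6×0.03 + 413.9×0.03 + 11×0.03 = 52.321 m^2.
Required A₂ = 0.161·4470.228/8.10 = 88.853 sabins.
Absorption to add: 88.853 − 52.321 = 36.532 sabins.
Each m^2 of panel replacing the walls (glass, small pane) adds (0.87 − 0.03) = 0.84 sabins.
Panel area = 36.532 / 0.84 = 43.5 m^2.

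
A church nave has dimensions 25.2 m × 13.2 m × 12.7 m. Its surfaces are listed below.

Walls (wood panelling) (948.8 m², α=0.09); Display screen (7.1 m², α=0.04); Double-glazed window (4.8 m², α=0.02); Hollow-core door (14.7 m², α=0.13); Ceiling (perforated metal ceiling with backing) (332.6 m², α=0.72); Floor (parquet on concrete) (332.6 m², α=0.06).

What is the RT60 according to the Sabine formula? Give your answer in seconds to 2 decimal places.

1.96 seconds

A = Σ Sᵢαᵢ = 948.8·0.09 + 7.1·0.04 + 4.8·0.02 + 14.7·0.13 + 332.6·0.72 + 332.6·0.06 = 347.111 sabins.
Volume V = 25.2 × 13.2 × 12.7 = 4224.528 m³.
T = 0.161 V/A = 0.161·4224.528/347.111 = 1.96 s.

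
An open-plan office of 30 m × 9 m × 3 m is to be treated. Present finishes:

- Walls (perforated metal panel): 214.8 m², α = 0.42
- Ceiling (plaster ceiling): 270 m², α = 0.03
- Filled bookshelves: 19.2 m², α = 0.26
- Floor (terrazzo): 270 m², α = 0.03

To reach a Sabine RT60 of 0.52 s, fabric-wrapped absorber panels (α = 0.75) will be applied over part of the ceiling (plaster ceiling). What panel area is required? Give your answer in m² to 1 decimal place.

193.6

Summing Sᵢαᵢ: 90.216 + 8.100 + 4.992 + 8.100 → A₁ = 111.408 sabins.
V = 810 m³. Target absorption A₂ = 0.161 × 810 / 0.52 = 250.788 sabins.
ΔA needed = 250.788 − 111.408 = 139.380 sabins.
Net gain per m²: Δα = 0.75 − 0.03 = 0.72.
Area = ΔA/Δα = 139.380/0.72 = 193.6 m².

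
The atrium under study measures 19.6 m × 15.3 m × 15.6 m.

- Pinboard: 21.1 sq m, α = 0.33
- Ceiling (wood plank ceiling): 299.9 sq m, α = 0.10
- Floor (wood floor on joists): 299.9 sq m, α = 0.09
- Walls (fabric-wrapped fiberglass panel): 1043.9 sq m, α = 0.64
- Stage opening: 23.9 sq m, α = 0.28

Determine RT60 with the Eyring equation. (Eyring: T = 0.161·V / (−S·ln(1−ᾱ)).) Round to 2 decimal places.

S = Σ Sᵢ = 1688.7 sq m.
Σ(Sᵢαᵢ) = 21.1×0.33 + 299.9×0.10 + 299.9×0.09 + 1043.9×0.64 + 23.9×0.28 = 738.732.
ᾱ = 738.732 / 1688.7 = 0.4375.
−S·ln(1−ᾱ) = −1688.7 × ln(1 − 0.4375) = 971.617.
V = 19.6 × 15.3 × 15.6 = 4678.128 m³.
T = 0.161·V/[−S·ln(1−ᾱ)] = 0.161·4678.128/971.617 = 0.78 s.

0.78 sec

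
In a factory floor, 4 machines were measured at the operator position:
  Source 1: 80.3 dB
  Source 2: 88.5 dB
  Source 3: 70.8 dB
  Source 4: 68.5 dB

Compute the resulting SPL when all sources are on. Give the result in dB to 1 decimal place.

Σ 10^(Lᵢ/10) = 8.342e+08.
Back to dB: 10·log₁₀ Σ = 89.2 dB.

89.2 dB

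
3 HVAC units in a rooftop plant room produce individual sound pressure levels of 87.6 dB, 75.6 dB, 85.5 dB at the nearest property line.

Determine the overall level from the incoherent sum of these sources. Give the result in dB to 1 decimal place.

Converting to relative power and adding: 10^(87.6/10) + 10^(75.6/10) + 10^(85.5/10) = 9.666e+08.
L_total = 10·log₁₀(9.666e+08) = 89.9 dB.

89.9 dB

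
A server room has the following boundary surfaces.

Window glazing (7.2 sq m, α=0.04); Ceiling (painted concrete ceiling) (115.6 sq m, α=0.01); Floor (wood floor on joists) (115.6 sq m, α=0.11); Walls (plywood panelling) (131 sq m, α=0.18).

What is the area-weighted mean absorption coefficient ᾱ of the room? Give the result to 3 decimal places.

0.102

S = Σ Sᵢ = 7.2 + 115.6 + 115.6 + 131 = 369.4 sq m.
Σ(Sᵢαᵢ) = 7.2*0.04 + 115.6*0.01 + 115.6*0.11 + 131*0.18 = 37.740.
ᾱ = 37.740 / 369.4 = 0.102.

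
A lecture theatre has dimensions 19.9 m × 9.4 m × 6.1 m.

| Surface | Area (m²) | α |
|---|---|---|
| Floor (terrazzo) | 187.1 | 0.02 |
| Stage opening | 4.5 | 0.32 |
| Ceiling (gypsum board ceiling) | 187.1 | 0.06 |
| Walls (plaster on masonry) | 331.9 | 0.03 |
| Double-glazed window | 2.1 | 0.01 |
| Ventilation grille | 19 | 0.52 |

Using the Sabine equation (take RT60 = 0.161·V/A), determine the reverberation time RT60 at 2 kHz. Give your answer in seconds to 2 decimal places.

Summing Sᵢαᵢ: 3.742 + 1.440 + 11.226 + 9.957 + 0.021 + 9.880 → A = 36.266 sabins.
Room volume: 1141.066 m³.
T = 0.161 V/A = 0.161·1141.066/36.266 = 5.07 s.

5.07 seconds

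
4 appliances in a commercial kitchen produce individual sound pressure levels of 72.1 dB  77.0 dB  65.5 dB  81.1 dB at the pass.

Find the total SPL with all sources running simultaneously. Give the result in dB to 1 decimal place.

Σ 10^(Lᵢ/10) = 1.987e+08.
L_total = 10·log₁₀(1.987e+08) = 83.0 dB.

83.0 dB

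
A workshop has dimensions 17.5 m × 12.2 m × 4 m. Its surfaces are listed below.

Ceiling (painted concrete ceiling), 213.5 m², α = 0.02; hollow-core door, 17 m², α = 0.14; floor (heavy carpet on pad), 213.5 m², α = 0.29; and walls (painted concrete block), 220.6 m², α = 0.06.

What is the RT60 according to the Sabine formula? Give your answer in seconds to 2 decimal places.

1.68 s

Total absorption A = 213.5*0.02 + 17*0.14 + 213.5*0.29 + 220.6*0.06
  = 4.270 + 2.380 + 61.915 + 13.236 = 81.801 m² sabins.
Room volume: 854 m³.
RT60 = 0.161 · V / A = 0.161 × 854 / 81.801 = 1.68 s.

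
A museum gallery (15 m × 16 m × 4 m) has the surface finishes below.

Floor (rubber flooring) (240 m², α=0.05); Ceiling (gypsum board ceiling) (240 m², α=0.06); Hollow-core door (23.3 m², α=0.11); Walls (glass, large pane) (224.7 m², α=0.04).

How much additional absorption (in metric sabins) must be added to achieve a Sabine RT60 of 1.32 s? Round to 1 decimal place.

Total absorption A₁ = 240*0.05 + 240*0.06 + 23.3*0.11 + 224.7*0.04
  = 12.000 + 14.400 + 2.563 + 8.988 = 37.951 m² sabins.
For T = 1.32 s, need A₂ = 0.161·V/T = 0.161·960/1.32 = 117.091 sabins.
ΔA = A₂ − A₁ = 117.091 − 37.951 = 79.1 sabins.

79.1 sabins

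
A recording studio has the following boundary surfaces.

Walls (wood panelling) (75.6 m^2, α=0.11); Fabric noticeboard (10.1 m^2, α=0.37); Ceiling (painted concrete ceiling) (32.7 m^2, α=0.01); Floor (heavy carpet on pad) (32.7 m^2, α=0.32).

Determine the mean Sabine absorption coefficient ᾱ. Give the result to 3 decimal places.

0.151

Total surface area S = 151.1 m^2.
Weighted sum Σ Sα = 22.844.
ᾱ = 22.844 / 151.1 = 0.151.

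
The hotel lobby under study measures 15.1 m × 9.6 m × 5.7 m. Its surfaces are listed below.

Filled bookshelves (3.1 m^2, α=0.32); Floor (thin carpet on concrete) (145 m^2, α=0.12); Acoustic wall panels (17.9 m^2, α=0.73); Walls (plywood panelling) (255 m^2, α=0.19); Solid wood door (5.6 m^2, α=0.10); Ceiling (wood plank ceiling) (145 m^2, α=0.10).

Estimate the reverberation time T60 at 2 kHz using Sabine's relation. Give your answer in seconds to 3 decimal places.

1.401 s

Equivalent absorption area: A = 3.1·0.32 + 145·0.12 + 17.9·0.73 + 255·0.19 + 5.6·0.10 + 145·0.10 = 94.969 m^2.
Volume V = 15.1 × 9.6 × 5.7 = 826.272 m³.
Sabine: RT60 = 0.161 × 826.272 / 94.969 = 1.401 s.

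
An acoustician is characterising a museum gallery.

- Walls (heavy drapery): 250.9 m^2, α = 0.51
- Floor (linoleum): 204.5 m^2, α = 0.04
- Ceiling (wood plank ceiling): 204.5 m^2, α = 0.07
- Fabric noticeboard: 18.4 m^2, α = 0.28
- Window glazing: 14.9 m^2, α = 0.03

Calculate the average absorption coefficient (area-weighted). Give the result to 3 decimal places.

0.225

S = Σ Sᵢ = 250.9 + 204.5 + 204.5 + 18.4 + 14.9 = 693.2 m^2.
Σ(Sᵢαᵢ) = 250.9×0.51 + 204.5×0.04 + 204.5×0.07 + 18.4×0.28 + 14.9×0.03 = 156.053.
ᾱ = 156.053 / 693.2 = 0.225.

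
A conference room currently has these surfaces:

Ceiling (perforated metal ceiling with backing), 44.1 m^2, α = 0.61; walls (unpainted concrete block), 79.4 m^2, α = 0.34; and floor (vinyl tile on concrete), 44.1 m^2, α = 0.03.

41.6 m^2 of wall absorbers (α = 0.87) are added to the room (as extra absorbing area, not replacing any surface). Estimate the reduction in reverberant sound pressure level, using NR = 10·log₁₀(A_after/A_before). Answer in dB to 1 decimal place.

A_before = Σ Sᵢαᵢ = 44.1×0.61 + 79.4×0.34 + 44.1×0.03 = 55.220 sabins.
Added absorption = 41.6 × 0.87 = 36.192 sabins.
New total A_after = 91.412 sabins.
Reduction = 10 log₁₀(A_after/A_before) = 10 log₁₀(1.6554) = 2.2 dB.

2.2 dB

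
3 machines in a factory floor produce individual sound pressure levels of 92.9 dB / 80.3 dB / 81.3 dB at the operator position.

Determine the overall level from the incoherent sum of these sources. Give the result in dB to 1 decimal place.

93.4 dB

Sum in the linear (power) domain: Σ 10^(Lᵢ/10) = 10^(92.9/10) + 10^(80.3/10) + 10^(81.3/10) = 2.192e+09.
Back to dB: 10·log₁₀ Σ = 93.4 dB.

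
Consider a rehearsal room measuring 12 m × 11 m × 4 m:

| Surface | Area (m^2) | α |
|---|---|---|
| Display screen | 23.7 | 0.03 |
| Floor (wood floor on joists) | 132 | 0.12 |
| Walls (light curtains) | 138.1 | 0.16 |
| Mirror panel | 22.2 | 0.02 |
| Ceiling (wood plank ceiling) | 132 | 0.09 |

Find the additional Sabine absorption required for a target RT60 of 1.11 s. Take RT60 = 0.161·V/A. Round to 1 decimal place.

Total absorption A₁ = 23.7·0.03 + 132·0.12 + 138.1·0.16 + 22.2·0.02 + 132·0.09
  = 0.711 + 15.840 + 22.096 + 0.444 + 11.880 = 50.971 m^2 sabins.
Target A₂ = 0.161·528/1.11 = 76.584 sabins (V = 528 m³).
Shortfall: 76.584 − 50.971 = 25.6 sabins.

25.6 sabins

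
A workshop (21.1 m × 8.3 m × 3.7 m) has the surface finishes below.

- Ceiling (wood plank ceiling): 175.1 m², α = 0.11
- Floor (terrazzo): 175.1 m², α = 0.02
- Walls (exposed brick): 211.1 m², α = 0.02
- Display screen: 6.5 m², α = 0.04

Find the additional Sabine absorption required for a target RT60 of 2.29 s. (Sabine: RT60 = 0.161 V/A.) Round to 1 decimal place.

18.3 sabins

Equivalent absorption area: A₁ = 175.1×0.11 + 175.1×0.02 + 211.1×0.02 + 6.5×0.04 = 27.245 m².
V = 647.981 m³. Required absorption A₂ = 0.161 × 647.981 / 2.29 = 45.557 sabins.
ΔA = A₂ − A₁ = 45.557 − 27.245 = 18.3 sabins.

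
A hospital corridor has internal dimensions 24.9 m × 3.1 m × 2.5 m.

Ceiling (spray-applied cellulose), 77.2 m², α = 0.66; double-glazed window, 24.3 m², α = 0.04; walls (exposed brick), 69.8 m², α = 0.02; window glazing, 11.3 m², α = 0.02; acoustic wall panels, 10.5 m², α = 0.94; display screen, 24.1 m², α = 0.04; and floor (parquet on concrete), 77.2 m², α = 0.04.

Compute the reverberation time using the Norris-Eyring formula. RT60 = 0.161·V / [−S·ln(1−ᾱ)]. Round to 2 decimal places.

0.41 sec

S = Σ Sᵢ = 294.4 m².
Absorption A = 77.2×0.66 + 24.3×0.04 + 69.8×0.02 + 11.3×0.02 + 10.5×0.94 + 24.1×0.04 + 77.2×0.04 = 67.468 sabins.
ᾱ = 67.468 / 294.4 = 0.2292.
−S·ln(1−ᾱ) = −294.4 × ln(1 − 0.2292) = 76.640.
V = 24.9 × 3.1 × 2.5 = 192.975 m³.
T = 0.161·V/[−S·ln(1−ᾱ)] = 0.161·192.975/76.640 = 0.41 s.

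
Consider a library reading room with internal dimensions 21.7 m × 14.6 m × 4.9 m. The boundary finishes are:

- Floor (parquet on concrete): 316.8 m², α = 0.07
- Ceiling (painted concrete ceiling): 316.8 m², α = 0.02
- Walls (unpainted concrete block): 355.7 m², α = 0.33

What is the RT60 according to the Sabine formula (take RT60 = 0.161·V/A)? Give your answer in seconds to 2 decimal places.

1.71 s

Total absorption A = 316.8*0.07 + 316.8*0.02 + 355.7*0.33
  = 22.176 + 6.336 + 117.381 = 145.893 m² sabins.
Room volume: 1552.418 m³.
Sabine: RT60 = 0.161 × 1552.418 / 145.893 = 1.71 s.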